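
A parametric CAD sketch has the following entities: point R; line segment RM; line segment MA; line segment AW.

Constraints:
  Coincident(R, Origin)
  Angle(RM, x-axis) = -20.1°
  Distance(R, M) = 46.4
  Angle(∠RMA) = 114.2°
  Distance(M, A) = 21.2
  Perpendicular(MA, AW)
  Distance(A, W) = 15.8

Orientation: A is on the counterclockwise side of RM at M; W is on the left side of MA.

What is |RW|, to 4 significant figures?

48.18

R is at the origin; RM runs at -20.1° with length 46.4, so M = 46.4·(cos -20.1°, sin -20.1°) = (43.57, -15.95). ∠RMA = 114.2°, so MA runs at -20.1° + (180° − 114.2°) = 45.70° from the x-axis; with |MA| = 21.2, A = M + 21.2·(cos 45.70°, sin 45.70°) = (58.38, -0.7731). MA ⟂ AW; with |AW| = 15.8 on the left of MA, W = A + 15.8·(-0.7157, 0.6984) = (47.07, 10.26). Then |RW| = |W − R| = 48.18.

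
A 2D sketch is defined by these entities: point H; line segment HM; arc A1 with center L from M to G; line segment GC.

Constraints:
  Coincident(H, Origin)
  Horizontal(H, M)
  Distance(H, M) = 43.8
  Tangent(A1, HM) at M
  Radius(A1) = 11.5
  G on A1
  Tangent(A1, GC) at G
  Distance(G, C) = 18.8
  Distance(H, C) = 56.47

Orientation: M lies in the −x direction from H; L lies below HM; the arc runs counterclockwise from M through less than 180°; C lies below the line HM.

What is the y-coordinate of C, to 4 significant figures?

-33.47

Checks: H = (0.00, 0.00) ✓; |LG| = 11.50 ✓; ∠(LG, GC) = 90.00° ✓; |GC| = 18.80 ✓; |HC| = 56.47 ✓.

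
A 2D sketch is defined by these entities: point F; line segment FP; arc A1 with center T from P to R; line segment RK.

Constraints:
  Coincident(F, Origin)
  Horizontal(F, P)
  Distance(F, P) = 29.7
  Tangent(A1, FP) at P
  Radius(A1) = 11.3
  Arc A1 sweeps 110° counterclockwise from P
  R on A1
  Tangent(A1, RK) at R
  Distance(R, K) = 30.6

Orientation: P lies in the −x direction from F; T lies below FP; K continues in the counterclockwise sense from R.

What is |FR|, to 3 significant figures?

43.1

F is at the origin; F and P share the same y with |FP| = 29.7 and P on the −x side, so P = (-29.7, 0.00). Since A1 is tangent to FP there, TP ⟂ FP, so T = P + (0, -11.3) = (-29.7, -11.3). On A1, P sits at bearing 90° from T; a 110° counterclockwise sweep puts R at bearing 200°, so R = T + 11.3·(cos 200°, sin 200°) = (-40.3, -15.2). Then |FR| = |R − F| = 43.1.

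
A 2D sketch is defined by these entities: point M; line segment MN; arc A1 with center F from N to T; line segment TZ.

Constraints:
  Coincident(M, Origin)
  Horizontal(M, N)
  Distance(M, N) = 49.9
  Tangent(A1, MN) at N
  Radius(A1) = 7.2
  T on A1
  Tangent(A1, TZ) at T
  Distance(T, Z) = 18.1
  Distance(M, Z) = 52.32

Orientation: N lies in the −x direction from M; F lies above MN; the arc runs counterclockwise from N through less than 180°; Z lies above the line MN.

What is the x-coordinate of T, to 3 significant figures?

-42.8

Checks: ∠(FN, NM) = 90.00° ✓; |FT| = 7.200 ✓; ∠(FT, TZ) = 90.00° ✓; |TZ| = 18.10 ✓; |MZ| = 52.32 ✓.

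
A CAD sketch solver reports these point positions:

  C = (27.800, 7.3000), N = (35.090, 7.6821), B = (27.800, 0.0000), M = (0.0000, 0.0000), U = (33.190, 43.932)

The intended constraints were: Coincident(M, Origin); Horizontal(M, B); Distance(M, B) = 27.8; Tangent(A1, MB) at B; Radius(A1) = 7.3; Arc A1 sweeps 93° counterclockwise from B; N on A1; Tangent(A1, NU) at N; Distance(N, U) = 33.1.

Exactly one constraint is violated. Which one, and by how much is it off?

Distance(N, U) = 33.1 — off by 3.20.

M = (0.00, 0.00) ✓; M.y = 0.00, B.y = 0.00 ✓; |MB| = 27.80 ✓; ∠(CB, BM) = 90.00° ✓; |CB| = 7.300 ✓; bearing(C→N) − bearing(C→B) = 93.00° ✓; |CN| = 7.300 ✓; ∠(CN, NU) = 90.00° ✓; |NU| = 36.30 ✗.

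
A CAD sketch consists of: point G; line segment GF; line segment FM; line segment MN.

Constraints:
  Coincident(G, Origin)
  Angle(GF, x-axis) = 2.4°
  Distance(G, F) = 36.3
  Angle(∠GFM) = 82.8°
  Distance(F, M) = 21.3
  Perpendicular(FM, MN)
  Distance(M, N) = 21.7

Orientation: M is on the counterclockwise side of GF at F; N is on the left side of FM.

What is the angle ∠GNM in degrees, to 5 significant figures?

130.51°

∠GFM = 82.8°, so FM runs at 2.4° + (180° − 82.8°) = 99.600° from the x-axis; with |FM| = 21.3, M = F + 21.3·(cos 99.600°, sin 99.600°) = (32.716, 22.522). FM ⟂ MN; with |MN| = 21.7 on the left of FM, N = M + 21.7·(-0.98600, -0.16677) = (11.320, 18.903). Then cos ∠GNM = NG·NM / (|NG||NM|), giving 130.51°.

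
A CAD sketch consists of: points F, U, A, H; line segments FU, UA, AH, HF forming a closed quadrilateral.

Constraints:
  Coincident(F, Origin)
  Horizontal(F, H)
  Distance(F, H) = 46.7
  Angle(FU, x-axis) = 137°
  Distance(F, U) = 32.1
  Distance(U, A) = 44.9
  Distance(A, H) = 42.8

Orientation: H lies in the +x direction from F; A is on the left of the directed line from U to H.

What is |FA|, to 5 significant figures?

38.885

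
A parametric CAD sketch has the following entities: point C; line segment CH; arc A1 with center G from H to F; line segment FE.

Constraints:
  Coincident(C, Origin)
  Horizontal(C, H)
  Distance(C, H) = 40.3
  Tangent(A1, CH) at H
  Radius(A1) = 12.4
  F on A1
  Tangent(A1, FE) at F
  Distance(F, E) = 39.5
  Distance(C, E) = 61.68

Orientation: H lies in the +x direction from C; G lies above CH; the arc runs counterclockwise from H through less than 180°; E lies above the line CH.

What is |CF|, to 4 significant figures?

54.34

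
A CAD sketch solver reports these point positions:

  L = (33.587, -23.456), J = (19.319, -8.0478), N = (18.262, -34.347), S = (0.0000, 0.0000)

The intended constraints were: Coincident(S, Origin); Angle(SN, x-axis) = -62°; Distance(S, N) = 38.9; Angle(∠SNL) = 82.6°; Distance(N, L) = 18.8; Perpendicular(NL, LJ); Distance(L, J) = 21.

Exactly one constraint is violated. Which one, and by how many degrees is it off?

Perpendicular(NL, LJ) — off by 7.40°.

S = (0.00, 0.00) ✓; SN at -62.00° ✓; |SN| = 38.90 ✓; ∠SNL = 82.60° ✓; |NL| = 18.80 ✓; ∠(NL, LJ) = 97.40° ✗; |LJ| = 21.00 ✓.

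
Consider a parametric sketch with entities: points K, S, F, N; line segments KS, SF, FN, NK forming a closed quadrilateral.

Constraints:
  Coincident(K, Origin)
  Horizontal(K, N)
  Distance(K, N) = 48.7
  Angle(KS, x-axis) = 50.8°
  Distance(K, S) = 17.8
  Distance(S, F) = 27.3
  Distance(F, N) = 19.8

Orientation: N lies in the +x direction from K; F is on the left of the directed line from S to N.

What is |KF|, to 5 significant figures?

41.928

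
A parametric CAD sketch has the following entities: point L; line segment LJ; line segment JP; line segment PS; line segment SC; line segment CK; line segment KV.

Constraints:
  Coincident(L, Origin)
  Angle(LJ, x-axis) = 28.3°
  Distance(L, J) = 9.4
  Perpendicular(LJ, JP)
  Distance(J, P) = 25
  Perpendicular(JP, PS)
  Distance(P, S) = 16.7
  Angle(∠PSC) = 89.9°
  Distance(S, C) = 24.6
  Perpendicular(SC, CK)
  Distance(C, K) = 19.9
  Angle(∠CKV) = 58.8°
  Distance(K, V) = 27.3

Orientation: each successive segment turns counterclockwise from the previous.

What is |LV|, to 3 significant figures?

23.8

L is at the origin; LJ runs at 28.3° with length 9.4, so J = (8.28, 4.46). LJ is perpendicular to JP, so JP runs at 118°; with |JP| = 25.0, P = (-3.58, 26.5). JP ⟂ PS, so PS runs at -152°; with |PS| = 16.7, S = (-18.3, 18.6). ∠PSC = 89.9° gives SC at -61.6° from the x-axis; with |SC| = 24.6, C = (-6.58, -3.09). SC is perpendicular to CK, so CK runs at 28.4°; with |CK| = 19.9, K = (10.9, 6.38). ∠CKV = 58.8° gives KV at 150° from the x-axis; with |KV| = 27.3, V = (-12.6, 20.2). Then |LV| = |V − L| = 23.8.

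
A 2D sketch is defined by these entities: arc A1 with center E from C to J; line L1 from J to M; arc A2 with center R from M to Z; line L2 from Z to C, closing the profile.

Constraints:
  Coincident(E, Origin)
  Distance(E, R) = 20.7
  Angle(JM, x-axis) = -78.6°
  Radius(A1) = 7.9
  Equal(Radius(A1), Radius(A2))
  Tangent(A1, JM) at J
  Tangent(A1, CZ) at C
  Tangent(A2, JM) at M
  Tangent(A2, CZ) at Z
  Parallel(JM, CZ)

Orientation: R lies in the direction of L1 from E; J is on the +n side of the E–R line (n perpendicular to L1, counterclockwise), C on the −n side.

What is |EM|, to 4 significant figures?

22.16

Tangency of A1 to both parallel lines with radius 7.9 puts J and C at E ± 7.9·n: J = (7.744, 1.561), C = (-7.744, -1.561). Equal radii place M and Z the same way about R: M = R + 7.9·n = (11.84, -18.73), Z = R − 7.9·n = (-3.653, -21.85). Then |EM| = |M − E| = 22.16.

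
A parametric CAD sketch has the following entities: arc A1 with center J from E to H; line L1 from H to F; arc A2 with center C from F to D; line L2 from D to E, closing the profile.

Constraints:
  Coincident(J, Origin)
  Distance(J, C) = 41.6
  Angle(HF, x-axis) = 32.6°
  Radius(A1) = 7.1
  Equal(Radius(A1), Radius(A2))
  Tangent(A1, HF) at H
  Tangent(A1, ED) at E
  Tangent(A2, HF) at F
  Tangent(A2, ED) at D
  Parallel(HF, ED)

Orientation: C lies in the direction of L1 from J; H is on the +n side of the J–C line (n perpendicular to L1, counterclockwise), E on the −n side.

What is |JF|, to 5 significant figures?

42.202

The slot axis is L1's direction at 32.6°, so u = (cos 32.6°, sin 32.6°) = (0.84245, 0.53877) and n = (−sin 32.6°, cos 32.6°) = (-0.53877, 0.84245). J is at the origin and C lies 41.6 along u from J, so C = 41.6·u = (35.046, 22.413). Tangency of A1 to both parallel lines with radius 7.1 puts H and E at J ± 7.1·n: H = (-3.8253, 5.9814), E = (3.8253, -5.9814). Equal radii place F and D the same way about C: F = C + 7.1·n = (31.221, 28.394), D = C − 7.1·n = (38.871, 16.431). Then |JF| = |F − J| = 42.202.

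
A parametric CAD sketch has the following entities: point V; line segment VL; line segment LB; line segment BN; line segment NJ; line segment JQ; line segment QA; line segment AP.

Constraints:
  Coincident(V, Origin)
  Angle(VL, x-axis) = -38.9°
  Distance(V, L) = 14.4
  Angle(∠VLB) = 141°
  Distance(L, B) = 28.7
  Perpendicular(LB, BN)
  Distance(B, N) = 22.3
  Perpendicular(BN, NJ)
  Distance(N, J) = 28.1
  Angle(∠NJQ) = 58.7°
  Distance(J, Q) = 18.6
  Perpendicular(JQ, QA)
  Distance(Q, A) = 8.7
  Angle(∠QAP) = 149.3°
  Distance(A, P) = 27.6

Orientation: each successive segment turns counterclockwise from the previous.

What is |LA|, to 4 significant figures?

20.80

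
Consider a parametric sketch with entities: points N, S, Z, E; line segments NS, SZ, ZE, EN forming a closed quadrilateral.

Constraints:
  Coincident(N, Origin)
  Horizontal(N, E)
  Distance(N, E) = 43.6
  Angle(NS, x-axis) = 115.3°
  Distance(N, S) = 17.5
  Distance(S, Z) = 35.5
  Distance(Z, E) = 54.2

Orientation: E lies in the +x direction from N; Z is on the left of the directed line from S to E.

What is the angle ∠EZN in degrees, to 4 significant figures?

50.56°

Checks: |SZ| = 35.50 ✓; |ZE| = 54.20 ✓.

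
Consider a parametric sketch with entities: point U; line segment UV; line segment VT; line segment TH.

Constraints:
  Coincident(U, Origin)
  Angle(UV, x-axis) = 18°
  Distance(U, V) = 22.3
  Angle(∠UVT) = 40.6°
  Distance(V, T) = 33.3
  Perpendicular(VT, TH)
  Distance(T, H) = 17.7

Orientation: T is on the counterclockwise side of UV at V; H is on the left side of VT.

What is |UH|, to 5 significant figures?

16.676

U is at the origin; UV runs at 18.0° with length 22.3, so V = 22.3·(cos 18.0°, sin 18.0°) = (21.209, 6.8911). ∠UVT = 40.6°, so VT runs at 18.0° + (180° − 40.6°) = 157.40° from the x-axis; with |VT| = 33.3, T = V + 33.3·(cos 157.40°, sin 157.40°) = (-9.5343, 19.688). The perpendicularity gives TH at right angles to VT; with |TH| = 17.7 on the left of VT, H = T + 17.7·(-0.38430, -0.92321) = (-16.336, 3.3473). Then |UH| = |H − U| = 16.676.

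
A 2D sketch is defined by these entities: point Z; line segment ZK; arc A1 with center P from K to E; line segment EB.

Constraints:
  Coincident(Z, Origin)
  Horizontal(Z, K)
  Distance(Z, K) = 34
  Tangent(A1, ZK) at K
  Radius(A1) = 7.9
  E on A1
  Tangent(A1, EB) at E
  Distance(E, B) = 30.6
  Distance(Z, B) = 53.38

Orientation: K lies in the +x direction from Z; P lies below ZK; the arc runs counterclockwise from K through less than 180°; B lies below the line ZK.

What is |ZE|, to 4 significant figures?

28.44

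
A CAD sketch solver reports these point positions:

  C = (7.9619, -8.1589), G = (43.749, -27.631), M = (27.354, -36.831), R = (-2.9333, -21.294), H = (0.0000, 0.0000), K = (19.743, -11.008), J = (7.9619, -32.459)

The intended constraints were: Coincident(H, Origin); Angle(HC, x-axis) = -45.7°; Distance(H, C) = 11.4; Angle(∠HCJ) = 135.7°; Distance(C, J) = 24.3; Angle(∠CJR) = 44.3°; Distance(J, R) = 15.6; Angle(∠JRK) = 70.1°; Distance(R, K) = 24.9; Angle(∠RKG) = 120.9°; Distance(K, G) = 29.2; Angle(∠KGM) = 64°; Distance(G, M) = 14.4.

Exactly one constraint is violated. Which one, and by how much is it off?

Distance(G, M) = 14.4 — off by 4.40.

H = (0.00, 0.00) ✓; HC at -45.70° ✓; |HC| = 11.40 ✓; ∠HCJ = 135.7° ✓; |CJ| = 24.30 ✓; ∠CJR = 44.30° ✓; |JR| = 15.60 ✓; ∠JRK = 70.10° ✓; |RK| = 24.90 ✓; ∠RKG = 120.9° ✓; |KG| = 29.20 ✓; ∠KGM = 64.00° ✓; |GM| = 18.80 ✗.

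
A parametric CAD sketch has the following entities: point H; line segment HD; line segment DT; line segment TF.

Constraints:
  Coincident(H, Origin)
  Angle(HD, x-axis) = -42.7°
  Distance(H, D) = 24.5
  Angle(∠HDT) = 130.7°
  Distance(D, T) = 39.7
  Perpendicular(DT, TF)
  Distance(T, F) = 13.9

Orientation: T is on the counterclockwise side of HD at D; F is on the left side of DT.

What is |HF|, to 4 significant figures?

55.87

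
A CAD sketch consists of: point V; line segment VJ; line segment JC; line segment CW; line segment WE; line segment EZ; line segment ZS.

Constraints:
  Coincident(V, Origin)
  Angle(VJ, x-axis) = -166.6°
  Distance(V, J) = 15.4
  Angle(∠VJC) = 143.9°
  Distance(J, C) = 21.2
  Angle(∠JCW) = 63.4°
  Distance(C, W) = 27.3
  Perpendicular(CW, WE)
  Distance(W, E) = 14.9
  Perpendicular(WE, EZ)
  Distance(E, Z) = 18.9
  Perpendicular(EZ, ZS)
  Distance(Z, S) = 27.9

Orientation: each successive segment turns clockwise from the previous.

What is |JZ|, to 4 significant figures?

4.201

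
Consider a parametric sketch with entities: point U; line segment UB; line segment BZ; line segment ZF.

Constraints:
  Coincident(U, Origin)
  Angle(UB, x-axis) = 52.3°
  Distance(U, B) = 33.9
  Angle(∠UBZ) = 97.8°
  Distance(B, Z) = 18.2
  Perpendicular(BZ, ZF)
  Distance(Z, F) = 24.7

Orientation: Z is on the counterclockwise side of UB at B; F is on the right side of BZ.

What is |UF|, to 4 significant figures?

62.59

∠UBZ = 97.8°, so BZ runs at 52.3° + (180° − 97.8°) = 134.5° from the x-axis; with |BZ| = 18.2, Z = B + 18.2·(cos 134.5°, sin 134.5°) = (7.974, 39.80). BZ is perpendicular to ZF; with |ZF| = 24.7 on the right of BZ, F = Z + 24.7·(0.7133, 0.7009) = (25.59, 57.12). Then |UF| = |F − U| = 62.59.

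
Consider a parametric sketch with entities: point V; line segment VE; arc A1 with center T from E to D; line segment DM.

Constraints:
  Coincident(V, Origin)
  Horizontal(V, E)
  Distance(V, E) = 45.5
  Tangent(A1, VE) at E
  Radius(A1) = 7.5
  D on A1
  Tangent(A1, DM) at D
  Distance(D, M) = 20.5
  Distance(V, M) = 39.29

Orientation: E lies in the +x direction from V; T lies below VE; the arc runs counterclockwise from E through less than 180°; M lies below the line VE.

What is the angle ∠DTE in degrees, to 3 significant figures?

69.0°

Checks: |VE| = 45.50 ✓; |TD| = 7.500 ✓; ∠(TD, DM) = 90.00° ✓; |DM| = 20.50 ✓; |VM| = 39.29 ✓.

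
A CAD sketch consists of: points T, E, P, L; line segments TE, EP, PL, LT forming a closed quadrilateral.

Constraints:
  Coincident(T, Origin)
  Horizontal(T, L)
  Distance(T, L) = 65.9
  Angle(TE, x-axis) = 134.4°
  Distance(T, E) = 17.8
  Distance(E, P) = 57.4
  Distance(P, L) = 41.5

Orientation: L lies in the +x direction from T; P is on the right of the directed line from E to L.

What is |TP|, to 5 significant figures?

39.748

T is at the origin; TL is horizontal with |TL| = 65.9 and L in +x, so L = (65.9, 0). TE runs at 134.4° with |TE| = 17.8, so E = (-12.454, 12.718). P is determined by |EP| = 57.4 and |PL| = 41.5 together: it lies at the intersection of circle(E, 57.4) and circle(L, 41.5). With |EL| = 79.379, the foot of the radical line on EL is 49.595 from E and the perpendicular offset is √(57.4² − 49.595²) = 28.899. Taking the right-of-EL solution: P = (31.870, -23.753).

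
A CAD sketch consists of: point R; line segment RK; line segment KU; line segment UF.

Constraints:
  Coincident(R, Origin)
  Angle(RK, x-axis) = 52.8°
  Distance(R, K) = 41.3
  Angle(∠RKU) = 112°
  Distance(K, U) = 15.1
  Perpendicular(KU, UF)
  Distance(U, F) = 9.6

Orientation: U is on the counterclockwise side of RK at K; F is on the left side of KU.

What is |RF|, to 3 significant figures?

41.9

∠RKU = 112.0°, so KU runs at 52.8° + (180° − 112.0°) = 121° from the x-axis; with |KU| = 15.1, U = K + 15.1·(cos 121°, sin 121°) = (17.2, 45.9). KU ⟂ UF; with |UF| = 9.6 on the left of KU, F = U + 9.6·(-0.859, -0.512) = (8.99, 41.0). Then |RF| = |F − R| = 41.9.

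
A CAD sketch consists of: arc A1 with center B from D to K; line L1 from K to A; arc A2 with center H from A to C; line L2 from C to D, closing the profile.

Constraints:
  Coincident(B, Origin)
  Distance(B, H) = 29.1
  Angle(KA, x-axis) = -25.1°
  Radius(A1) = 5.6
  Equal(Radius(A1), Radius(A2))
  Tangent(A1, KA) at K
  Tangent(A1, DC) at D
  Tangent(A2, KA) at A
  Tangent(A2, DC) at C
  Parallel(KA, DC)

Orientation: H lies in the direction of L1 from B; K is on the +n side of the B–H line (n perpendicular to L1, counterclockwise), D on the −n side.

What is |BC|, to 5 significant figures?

29.634

The slot axis is L1's direction at -25.1°, so u = (cos -25.1°, sin -25.1°) = (0.90557, -0.42420) and n = (−sin -25.1°, cos -25.1°) = (0.42420, 0.90557). B is at the origin and H lies 29.1 along u from B, so H = 29.1·u = (26.352, -12.344). Tangency of A1 to both parallel lines with radius 5.6 puts K and D at B ± 5.6·n: K = (2.3755, 5.0712), D = (-2.3755, -5.0712). Equal radii place A and C the same way about H: A = H + 5.6·n = (28.728, -7.2730), C = H − 5.6·n = (23.977, -17.415). Then |BC| = |C − B| = 29.634.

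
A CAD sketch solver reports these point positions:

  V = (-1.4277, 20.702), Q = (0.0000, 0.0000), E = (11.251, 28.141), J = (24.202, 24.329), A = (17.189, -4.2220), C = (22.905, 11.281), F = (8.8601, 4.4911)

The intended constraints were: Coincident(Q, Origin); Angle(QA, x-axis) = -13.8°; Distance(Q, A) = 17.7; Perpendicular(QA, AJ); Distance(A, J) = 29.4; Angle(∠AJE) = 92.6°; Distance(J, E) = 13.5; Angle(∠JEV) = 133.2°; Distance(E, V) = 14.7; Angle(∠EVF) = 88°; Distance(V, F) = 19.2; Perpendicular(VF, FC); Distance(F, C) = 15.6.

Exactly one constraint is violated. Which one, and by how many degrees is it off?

Perpendicular(VF, FC) — off by 6.60°.

Q = (0.00, 0.00) ✓; QA at -13.80° ✓; |QA| = 17.70 ✓; ∠(QA, AJ) = 90.00° ✓; |AJ| = 29.40 ✓; ∠AJE = 92.60° ✓; |JE| = 13.50 ✓; ∠JEV = 133.2° ✓; |EV| = 14.70 ✓; ∠EVF = 88.00° ✓; |VF| = 19.20 ✓; ∠(VF, FC) = 83.40° ✗; |FC| = 15.60 ✓.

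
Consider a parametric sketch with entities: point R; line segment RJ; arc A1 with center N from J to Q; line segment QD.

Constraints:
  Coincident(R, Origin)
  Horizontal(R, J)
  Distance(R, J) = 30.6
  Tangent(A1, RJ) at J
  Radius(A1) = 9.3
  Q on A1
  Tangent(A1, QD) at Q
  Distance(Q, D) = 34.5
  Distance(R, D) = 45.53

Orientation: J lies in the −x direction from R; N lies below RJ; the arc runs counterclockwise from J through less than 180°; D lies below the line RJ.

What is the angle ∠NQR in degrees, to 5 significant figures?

16.140°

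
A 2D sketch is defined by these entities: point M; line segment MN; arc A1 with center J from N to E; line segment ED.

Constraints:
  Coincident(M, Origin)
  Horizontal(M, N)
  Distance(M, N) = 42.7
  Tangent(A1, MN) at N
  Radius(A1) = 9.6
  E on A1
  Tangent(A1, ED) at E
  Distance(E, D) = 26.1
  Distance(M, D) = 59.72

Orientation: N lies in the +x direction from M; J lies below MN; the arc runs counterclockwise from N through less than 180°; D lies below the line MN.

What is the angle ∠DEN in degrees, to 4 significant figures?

120.7°

M is at the origin; M and N share the same y with |MN| = 42.7 and N on the +x side, so N = (42.70, 0.000). The tangent condition forces JN to be normal to MN, so J = N + (0, -9.6) = (42.70, -9.600). Since JE ⟂ ED (tangency), |JD| = √(9.6² + 26.1²) = 27.81 regardless of where E sits on A1. So D lies on both circle(M, 59.72) and circle(J, 27.81); the below-MN intersection is D = (46.79, -37.11). E is the foot of the tangent from D: E = (34.28, -14.20).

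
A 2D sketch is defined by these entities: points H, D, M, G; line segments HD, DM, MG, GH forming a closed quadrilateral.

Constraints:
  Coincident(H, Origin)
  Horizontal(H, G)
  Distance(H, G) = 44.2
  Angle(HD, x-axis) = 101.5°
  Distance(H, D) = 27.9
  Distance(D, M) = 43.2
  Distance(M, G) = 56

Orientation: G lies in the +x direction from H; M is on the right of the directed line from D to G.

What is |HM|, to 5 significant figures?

18.361

H is at the origin; HG is horizontal with |HG| = 44.2 and G in +x, so G = (44.2, 0). HD runs at 101.5° with |HD| = 27.9, so D = (-5.5624, 27.340). M is determined by |DM| = 43.2 and |MG| = 56.0 together: it lies at the intersection of circle(D, 43.2) and circle(G, 56.0). With |DG| = 56.778, the foot of the radical line on DG is 17.207 from D and the perpendicular offset is √(43.2² − 17.207²) = 39.625. Taking the right-of-DG solution: M = (-9.5616, -15.675).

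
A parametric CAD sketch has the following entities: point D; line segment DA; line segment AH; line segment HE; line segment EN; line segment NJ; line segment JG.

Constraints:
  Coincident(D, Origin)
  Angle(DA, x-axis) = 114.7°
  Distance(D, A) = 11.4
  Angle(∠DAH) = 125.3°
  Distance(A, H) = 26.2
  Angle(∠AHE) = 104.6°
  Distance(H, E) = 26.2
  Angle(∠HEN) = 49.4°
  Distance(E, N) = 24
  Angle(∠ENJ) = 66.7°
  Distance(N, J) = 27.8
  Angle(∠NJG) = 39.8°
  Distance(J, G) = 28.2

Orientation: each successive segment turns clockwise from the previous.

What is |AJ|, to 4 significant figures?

32.48

D is at the origin; DA runs at 114.7° with length 11.4, so A = (-4.764, 10.36). ∠DAH = 125.3° gives AH at 60.00° from the x-axis; with |AH| = 26.2, H = (8.336, 33.05). ∠AHE = 104.6° gives HE at -15.40° from the x-axis; with |HE| = 26.2, E = (33.60, 26.09). ∠HEN = 49.4° gives EN at -146.0° from the x-axis; with |EN| = 24.0, N = (13.70, 12.67). ∠ENJ = 66.7° gives NJ at 100.7° from the x-axis; with |NJ| = 27.8, J = (8.537, 39.99). Then |AJ| = |J − A| = 32.48.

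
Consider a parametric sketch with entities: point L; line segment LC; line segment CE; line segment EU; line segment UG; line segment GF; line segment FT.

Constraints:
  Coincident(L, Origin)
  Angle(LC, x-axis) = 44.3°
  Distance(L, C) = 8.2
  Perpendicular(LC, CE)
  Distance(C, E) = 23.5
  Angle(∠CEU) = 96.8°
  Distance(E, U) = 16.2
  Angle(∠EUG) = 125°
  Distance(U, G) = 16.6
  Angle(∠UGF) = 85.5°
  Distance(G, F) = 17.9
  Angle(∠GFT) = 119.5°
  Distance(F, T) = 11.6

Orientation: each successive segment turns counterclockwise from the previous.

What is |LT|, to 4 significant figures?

9.010

L is at the origin; LC runs at 44.3° with length 8.2, so C = (5.869, 5.727). The perpendicularity gives CE at right angles to LC, so CE runs at 134.3°; with |CE| = 23.5, E = (-10.54, 22.55). ∠CEU = 96.8° gives EU at -142.5° from the x-axis; with |EU| = 16.2, U = (-23.40, 12.68). ∠EUG = 125.0° gives UG at -87.50° from the x-axis; with |UG| = 16.6, G = (-22.67, -3.900). ∠UGF = 85.5° gives GF at 7.000° from the x-axis; with |GF| = 17.9, F = (-4.906, -1.719). ∠GFT = 119.5° gives FT at 67.50° from the x-axis; with |FT| = 11.6, T = (-0.4666, 8.998). Then |LT| = |T − L| = 9.010.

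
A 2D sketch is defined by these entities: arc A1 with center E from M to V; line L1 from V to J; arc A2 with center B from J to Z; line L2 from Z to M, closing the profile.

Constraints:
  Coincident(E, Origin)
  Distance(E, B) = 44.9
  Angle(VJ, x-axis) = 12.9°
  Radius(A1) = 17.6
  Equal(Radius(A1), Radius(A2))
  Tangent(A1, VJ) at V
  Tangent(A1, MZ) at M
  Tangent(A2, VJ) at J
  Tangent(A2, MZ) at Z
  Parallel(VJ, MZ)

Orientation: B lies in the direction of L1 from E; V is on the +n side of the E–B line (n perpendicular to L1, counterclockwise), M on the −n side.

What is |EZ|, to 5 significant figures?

48.226

The slot axis is L1's direction at 12.9°, so u = (cos 12.9°, sin 12.9°) = (0.97476, 0.22325) and n = (−sin 12.9°, cos 12.9°) = (-0.22325, 0.97476). E is at the origin and B lies 44.9 along u from E, so B = 44.9·u = (43.767, 10.024). Tangency of A1 to both parallel lines with radius 17.6 puts V and M at E ± 17.6·n: V = (-3.9292, 17.156), M = (3.9292, -17.156). Equal radii place J and Z the same way about B: J = B + 17.6·n = (39.838, 27.180), Z = B − 17.6·n = (47.696, -7.1319). Then |EZ| = |Z − E| = 48.226.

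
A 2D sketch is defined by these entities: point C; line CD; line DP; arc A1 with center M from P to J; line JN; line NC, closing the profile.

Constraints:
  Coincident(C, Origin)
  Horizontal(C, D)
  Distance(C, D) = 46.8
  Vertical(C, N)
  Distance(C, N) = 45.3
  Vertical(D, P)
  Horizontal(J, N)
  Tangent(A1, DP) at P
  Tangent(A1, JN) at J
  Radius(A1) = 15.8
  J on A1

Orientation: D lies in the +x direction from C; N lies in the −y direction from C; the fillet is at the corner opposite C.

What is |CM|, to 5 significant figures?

42.793

C is at the origin; CD is horizontal with |CD| = 46.8 and D on the +x side, so D = (46.800, 0.0000). CN is vertical with |CN| = 45.3 and N on the −y side, so N = (0.0000, -45.300). The virtual corner opposite C is at (46.800, -45.300). Tangency of A1 to DP means the radius MP is perpendicular to DP and tangency of A1 to JN means the radius MJ is perpendicular to JN, with radius 15.8, so the center M sits 15.8 in from both sides at M = (31.000, -29.500). Then |CM| = |M − C| = 42.793.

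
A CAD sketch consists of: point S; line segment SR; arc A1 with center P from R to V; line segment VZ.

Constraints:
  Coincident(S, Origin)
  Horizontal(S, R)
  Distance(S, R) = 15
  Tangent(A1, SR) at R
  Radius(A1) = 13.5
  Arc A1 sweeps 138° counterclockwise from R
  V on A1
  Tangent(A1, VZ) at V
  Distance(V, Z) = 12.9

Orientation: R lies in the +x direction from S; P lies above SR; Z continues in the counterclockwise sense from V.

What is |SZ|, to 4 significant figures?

35.26

S is at the origin; S and R share the same y with |SR| = 15.0 and R on the +x side, so R = (15.00, 0.000). A1 meets SR tangentially, so PR is at right angles to SR, so P = R + (0, 13.5) = (15.00, 13.50). On A1, R sits at bearing -90° from P; a 138° counterclockwise sweep puts V at bearing 48°, so V = P + 13.5·(cos 48°, sin 48°) = (24.03, 23.53). A1 meets VZ tangentially, so PV is at right angles to VZ, so VZ runs along (−sin 48°, cos 48°); with |VZ| = 12.9, Z = (14.45, 32.16). Then |SZ| = |Z − S| = 35.26.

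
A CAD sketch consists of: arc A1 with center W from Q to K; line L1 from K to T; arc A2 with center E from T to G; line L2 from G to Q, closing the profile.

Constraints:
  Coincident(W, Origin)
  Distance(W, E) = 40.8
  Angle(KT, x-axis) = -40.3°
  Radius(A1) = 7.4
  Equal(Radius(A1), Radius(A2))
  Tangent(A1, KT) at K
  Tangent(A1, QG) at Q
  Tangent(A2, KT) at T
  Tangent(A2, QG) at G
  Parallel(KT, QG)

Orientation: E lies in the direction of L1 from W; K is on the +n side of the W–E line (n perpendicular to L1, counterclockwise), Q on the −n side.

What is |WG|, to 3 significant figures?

41.5

The slot axis is L1's direction at -40.3°, so u = (cos -40.3°, sin -40.3°) = (0.763, -0.647) and n = (−sin -40.3°, cos -40.3°) = (0.647, 0.763). W is at the origin and E lies 40.8 along u from W, so E = 40.8·u = (31.1, -26.4). Tangency of A1 to both parallel lines with radius 7.4 puts K and Q at W ± 7.4·n: K = (4.79, 5.64), Q = (-4.79, -5.64). Equal radii place T and G the same way about E: T = E + 7.4·n = (35.9, -20.7), G = E − 7.4·n = (26.3, -32.0). Then |WG| = |G − W| = 41.5.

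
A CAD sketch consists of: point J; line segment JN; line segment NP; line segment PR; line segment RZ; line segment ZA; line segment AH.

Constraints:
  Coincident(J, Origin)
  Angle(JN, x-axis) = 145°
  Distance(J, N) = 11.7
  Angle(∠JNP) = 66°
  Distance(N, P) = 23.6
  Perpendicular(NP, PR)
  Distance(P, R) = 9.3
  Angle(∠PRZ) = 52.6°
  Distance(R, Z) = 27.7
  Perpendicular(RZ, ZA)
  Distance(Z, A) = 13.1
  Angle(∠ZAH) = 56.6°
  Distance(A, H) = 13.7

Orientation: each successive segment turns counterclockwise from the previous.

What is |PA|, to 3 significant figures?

22.8

J is at the origin; JN runs at 145.0° with length 11.7, so N = (-9.58, 6.71). ∠JNP = 66.0° gives NP at -101° from the x-axis; with |NP| = 23.6, P = (-14.1, -16.5). NP is perpendicular to PR, so PR runs at -11.0°; with |PR| = 9.3, R = (-4.96, -18.2). ∠PRZ = 52.6° gives RZ at 116° from the x-axis; with |RZ| = 27.7, Z = (-17.3, 6.58). RZ ⟂ ZA, so ZA runs at -154°; with |ZA| = 13.1, A = (-29.0, 0.756). Then |PA| = |A − P| = 22.8.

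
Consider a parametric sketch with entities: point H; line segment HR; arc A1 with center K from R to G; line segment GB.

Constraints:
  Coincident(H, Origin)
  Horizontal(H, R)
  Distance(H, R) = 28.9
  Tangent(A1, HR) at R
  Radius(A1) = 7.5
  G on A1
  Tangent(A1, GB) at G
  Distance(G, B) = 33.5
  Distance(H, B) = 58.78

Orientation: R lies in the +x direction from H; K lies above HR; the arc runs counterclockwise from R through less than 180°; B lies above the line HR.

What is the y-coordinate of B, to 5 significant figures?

37.822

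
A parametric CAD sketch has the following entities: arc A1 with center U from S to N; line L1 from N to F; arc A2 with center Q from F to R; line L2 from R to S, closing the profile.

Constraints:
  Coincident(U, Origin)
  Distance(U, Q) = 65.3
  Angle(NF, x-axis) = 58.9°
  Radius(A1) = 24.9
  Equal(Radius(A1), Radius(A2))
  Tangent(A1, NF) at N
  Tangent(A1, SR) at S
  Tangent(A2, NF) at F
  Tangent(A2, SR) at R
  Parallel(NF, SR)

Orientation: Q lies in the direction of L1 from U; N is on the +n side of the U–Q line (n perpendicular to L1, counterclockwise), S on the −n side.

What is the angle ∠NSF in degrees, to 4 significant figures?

52.67°

The slot axis is L1's direction at 58.9°, so u = (cos 58.9°, sin 58.9°) = (0.5165, 0.8563) and n = (−sin 58.9°, cos 58.9°) = (-0.8563, 0.5165). U is at the origin and Q lies 65.3 along u from U, so Q = 65.3·u = (33.73, 55.91). Tangency of A1 to both parallel lines with radius 24.9 puts N and S at U ± 24.9·n: N = (-21.32, 12.86), S = (21.32, -12.86). Equal radii place F and R the same way about Q: F = Q + 24.9·n = (12.41, 68.78), R = Q − 24.9·n = (55.05, 43.05). Then cos ∠NSF = SN·SF / (|SN||SF|), giving 52.67°.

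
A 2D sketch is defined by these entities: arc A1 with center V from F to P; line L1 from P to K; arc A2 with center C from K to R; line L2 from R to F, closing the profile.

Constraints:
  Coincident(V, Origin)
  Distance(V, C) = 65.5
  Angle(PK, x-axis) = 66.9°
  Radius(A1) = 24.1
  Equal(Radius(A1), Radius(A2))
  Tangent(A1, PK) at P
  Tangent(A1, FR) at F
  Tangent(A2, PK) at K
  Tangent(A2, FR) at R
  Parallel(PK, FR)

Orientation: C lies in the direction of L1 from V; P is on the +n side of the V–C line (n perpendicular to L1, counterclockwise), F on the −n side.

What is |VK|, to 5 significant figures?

69.793

Tangency of A1 to both parallel lines with radius 24.1 puts P and F at V ± 24.1·n: P = (-22.168, 9.4553), F = (22.168, -9.4553). Equal radii place K and R the same way about C: K = C + 24.1·n = (3.5304, 69.704), R = C − 24.1·n = (47.866, 50.793). Then |VK| = |K − V| = 69.793.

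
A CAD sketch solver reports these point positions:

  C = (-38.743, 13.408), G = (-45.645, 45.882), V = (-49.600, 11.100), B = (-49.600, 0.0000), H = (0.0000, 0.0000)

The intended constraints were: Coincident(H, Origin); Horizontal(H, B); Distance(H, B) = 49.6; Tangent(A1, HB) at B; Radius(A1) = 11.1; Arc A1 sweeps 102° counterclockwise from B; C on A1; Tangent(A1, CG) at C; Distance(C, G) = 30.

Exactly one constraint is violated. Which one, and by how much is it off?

Distance(C, G) = 30 — off by 3.20.

H = (0.00, 0.00) ✓; H.y = 0.00, B.y = 0.00 ✓; |HB| = 49.60 ✓; ∠(VB, BH) = 90.00° ✓; |VB| = 11.10 ✓; bearing(V→C) − bearing(V→B) = 102.0° ✓; |VC| = 11.10 ✓; ∠(VC, CG) = 90.00° ✓; |CG| = 33.20 ✗.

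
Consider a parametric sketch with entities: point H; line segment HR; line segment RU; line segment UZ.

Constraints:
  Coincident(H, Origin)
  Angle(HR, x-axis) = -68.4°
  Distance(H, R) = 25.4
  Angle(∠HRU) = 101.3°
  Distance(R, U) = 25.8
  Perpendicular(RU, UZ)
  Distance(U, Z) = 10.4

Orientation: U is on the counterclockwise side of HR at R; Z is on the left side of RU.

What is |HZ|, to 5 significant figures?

34.025

H is at the origin; HR runs at -68.4° with length 25.4, so R = 25.4·(cos -68.4°, sin -68.4°) = (9.3504, -23.616). ∠HRU = 101.3°, so RU runs at -68.4° + (180° − 101.3°) = 10.300° from the x-axis; with |RU| = 25.8, U = R + 25.8·(cos 10.300°, sin 10.300°) = (34.735, -19.003). RU is perpendicular to UZ; with |UZ| = 10.4 on the left of RU, Z = U + 10.4·(-0.17880, 0.98389) = (32.875, -8.7708). Then |HZ| = |Z − H| = 34.025.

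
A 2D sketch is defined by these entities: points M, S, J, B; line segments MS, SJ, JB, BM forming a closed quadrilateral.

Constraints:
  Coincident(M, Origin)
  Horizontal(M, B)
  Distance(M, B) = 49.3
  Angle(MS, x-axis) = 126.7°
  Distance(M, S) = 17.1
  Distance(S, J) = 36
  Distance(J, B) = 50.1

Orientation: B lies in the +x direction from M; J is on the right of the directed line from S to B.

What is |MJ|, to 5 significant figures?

19.947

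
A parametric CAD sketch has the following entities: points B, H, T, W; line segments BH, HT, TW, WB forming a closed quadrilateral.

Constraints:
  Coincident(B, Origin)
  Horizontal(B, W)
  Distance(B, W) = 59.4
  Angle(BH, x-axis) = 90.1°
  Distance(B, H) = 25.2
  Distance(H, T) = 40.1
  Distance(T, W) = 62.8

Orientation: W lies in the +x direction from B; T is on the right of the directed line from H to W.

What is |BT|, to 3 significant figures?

15.0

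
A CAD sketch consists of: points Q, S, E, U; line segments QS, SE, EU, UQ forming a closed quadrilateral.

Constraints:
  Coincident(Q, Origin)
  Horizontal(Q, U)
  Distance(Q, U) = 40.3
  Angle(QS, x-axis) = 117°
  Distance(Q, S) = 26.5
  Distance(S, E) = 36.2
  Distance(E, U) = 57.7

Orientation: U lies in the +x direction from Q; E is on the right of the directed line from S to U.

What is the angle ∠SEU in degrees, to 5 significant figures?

71.237°

Q is at the origin; QU is horizontal with |QU| = 40.3 and U in +x, so U = (40.3, 0). QS runs at 117.0° with |QS| = 26.5, so S = (-12.031, 23.612). E is determined by |SE| = 36.2 and |EU| = 57.7 together: it lies at the intersection of circle(S, 36.2) and circle(U, 57.7). With |SU| = 57.411, the foot of the radical line on SU is 11.123 from S and the perpendicular offset is √(36.2² − 11.123²) = 34.449. Taking the right-of-SU solution: E = (-16.060, -12.363).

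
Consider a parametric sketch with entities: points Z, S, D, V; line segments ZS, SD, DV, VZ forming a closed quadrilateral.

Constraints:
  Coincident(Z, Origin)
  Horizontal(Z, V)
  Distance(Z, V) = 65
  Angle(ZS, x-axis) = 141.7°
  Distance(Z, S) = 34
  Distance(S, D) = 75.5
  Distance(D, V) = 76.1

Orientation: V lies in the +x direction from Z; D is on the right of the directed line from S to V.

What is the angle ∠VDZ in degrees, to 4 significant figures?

58.07°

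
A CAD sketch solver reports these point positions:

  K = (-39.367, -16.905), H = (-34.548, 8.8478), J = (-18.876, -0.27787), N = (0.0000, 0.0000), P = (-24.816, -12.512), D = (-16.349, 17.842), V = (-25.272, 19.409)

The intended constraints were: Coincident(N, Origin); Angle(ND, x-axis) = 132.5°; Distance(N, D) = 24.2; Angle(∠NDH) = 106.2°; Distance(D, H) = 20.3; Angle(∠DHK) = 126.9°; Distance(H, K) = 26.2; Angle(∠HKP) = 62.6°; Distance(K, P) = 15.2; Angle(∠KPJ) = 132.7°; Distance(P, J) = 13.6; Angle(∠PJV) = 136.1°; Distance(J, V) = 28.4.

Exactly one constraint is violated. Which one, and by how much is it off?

Distance(J, V) = 28.4 — off by 7.70.

N = (0.00, 0.00) ✓; ND at 132.5° ✓; |ND| = 24.20 ✓; ∠NDH = 106.2° ✓; |DH| = 20.30 ✓; ∠DHK = 126.9° ✓; |HK| = 26.20 ✓; ∠HKP = 62.60° ✓; |KP| = 15.20 ✓; ∠KPJ = 132.7° ✓; |PJ| = 13.60 ✓; ∠PJV = 136.1° ✓; |JV| = 20.70 ✗.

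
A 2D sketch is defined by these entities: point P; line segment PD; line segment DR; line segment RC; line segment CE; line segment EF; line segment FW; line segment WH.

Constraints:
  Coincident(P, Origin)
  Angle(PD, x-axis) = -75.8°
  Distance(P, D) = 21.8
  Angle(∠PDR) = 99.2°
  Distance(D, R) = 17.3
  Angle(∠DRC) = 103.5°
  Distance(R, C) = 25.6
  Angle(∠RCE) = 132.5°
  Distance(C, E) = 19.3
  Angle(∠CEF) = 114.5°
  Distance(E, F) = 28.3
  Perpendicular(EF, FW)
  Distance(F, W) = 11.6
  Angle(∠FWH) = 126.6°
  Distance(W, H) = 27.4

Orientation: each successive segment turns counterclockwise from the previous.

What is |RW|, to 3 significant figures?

39.5

∠CEF = 114.5° gives EF at -166° from the x-axis; with |EF| = 28.3, F = (-13.2, 13.6). EF ⟂ FW, so FW runs at -75.5°; with |FW| = 11.6, W = (-10.3, 2.38). Then |RW| = |W − R| = 39.5.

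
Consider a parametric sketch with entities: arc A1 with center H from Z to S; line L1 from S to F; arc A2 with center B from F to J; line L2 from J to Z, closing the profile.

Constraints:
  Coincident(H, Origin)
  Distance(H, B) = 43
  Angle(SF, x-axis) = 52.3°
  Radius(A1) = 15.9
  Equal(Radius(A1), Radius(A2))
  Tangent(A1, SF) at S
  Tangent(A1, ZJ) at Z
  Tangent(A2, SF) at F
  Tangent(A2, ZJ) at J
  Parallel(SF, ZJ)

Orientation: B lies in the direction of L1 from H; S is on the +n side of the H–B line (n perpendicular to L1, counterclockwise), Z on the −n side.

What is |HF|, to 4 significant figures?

45.85

The slot axis is L1's direction at 52.3°, so u = (cos 52.3°, sin 52.3°) = (0.6115, 0.7912) and n = (−sin 52.3°, cos 52.3°) = (-0.7912, 0.6115). H is at the origin and B lies 43.0 along u from H, so B = 43.0·u = (26.30, 34.02). Tangency of A1 to both parallel lines with radius 15.9 puts S and Z at H ± 15.9·n: S = (-12.58, 9.723), Z = (12.58, -9.723). Equal radii place F and J the same way about B: F = B + 15.9·n = (13.72, 43.75), J = B − 15.9·n = (38.88, 24.30). Then |HF| = |F − H| = 45.85.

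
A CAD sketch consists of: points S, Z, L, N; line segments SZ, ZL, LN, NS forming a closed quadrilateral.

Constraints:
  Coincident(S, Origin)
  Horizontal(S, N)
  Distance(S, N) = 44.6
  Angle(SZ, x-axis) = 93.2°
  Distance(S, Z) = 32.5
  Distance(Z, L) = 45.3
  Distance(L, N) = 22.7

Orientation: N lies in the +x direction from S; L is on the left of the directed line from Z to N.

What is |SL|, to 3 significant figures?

48.0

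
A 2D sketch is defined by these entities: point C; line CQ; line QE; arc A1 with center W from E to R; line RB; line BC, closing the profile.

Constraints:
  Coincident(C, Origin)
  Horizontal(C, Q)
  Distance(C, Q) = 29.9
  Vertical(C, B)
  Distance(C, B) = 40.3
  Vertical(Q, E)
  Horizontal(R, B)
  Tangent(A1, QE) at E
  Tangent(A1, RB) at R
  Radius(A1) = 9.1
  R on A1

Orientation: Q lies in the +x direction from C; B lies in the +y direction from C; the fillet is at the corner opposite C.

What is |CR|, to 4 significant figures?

45.35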